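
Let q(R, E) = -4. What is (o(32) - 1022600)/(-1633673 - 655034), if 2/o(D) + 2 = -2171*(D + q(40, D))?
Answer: 31081927001/69565249265 ≈ 0.44680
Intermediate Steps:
o(D) = 2/(8682 - 2171*D) (o(D) = 2/(-2 - 2171*(D - 4)) = 2/(-2 - 2171*(-4 + D)) = 2/(-2 + (8684 - 2171*D)) = 2/(8682 - 2171*D))
(o(32) - 1022600)/(-1633673 - 655034) = (-2/(-8682 + 2171*32) - 1022600)/(-1633673 - 655034) = (-2/(-8682 + 69472) - 1022600)/(-2288707) = (-2/60790 - 1022600)*(-1/2288707) = (-2*1/60790 - 1022600)*(-1/2288707) = (-1/30395 - 1022600)*(-1/2288707) = -31081927001/30395*(-1/2288707) = 31081927001/69565249265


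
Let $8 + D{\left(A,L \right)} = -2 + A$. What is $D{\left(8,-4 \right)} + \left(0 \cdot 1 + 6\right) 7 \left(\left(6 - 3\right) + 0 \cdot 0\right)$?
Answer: $124$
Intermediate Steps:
$D{\left(A,L \right)} = -10 + A$ ($D{\left(A,L \right)} = -8 + \left(-2 + A\right) = -10 + A$)
$D{\left(8,-4 \right)} + \left(0 \cdot 1 + 6\right) 7 \left(\left(6 - 3\right) + 0 \cdot 0\right) = \left(-10 + 8\right) + \left(0 \cdot 1 + 6\right) 7 \left(\left(6 - 3\right) + 0 \cdot 0\right) = -2 + \left(0 + 6\right) 7 \left(\left(6 - 3\right) + 0\right) = -2 + 6 \cdot 7 \left(3 + 0\right) = -2 + 42 \cdot 3 = -2 + 126 = 124$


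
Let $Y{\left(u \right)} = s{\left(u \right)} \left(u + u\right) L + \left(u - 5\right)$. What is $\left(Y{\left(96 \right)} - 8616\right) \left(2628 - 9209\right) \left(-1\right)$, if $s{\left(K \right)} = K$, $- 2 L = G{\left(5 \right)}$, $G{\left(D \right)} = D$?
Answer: $-359355505$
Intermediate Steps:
$L = - \frac{5}{2}$ ($L = \left(- \frac{1}{2}\right) 5 = - \frac{5}{2} \approx -2.5$)
$Y{\left(u \right)} = -5 + u - 5 u^{2}$ ($Y{\left(u \right)} = u \left(u + u\right) \left(- \frac{5}{2}\right) + \left(u - 5\right) = u 2 u \left(- \frac{5}{2}\right) + \left(-5 + u\right) = 2 u^{2} \left(- \frac{5}{2}\right) + \left(-5 + u\right) = - 5 u^{2} + \left(-5 + u\right) = -5 + u - 5 u^{2}$)
$\left(Y{\left(96 \right)} - 8616\right) \left(2628 - 9209\right) \left(-1\right) = \left(\left(-5 + 96 - 5 \cdot 96^{2}\right) - 8616\right) \left(2628 - 9209\right) \left(-1\right) = \left(\left(-5 + 96 - 46080\right) - 8616\right) \left(-6581\right) \left(-1\right) = \left(-45989 - 8616\right) \left(-6581\right) \left(-1\right) = \left(-54605\right) \left(-6581\right) \left(-1\right) = 359355505 \left(-1\right) = -359355505$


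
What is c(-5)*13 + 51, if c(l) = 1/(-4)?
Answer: 191/4 ≈ 47.750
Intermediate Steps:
c(l) = -¼
c(-5)*13 + 51 = -¼*13 + 51 = -13/4 + 51 = 191/4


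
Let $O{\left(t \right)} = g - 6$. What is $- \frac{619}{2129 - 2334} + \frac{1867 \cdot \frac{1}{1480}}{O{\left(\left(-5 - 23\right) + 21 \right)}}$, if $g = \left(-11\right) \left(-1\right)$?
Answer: $\frac{992667}{303400} \approx 3.2718$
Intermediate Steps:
$g = 11$
$O{\left(t \right)} = 5$ ($O{\left(t \right)} = 11 - 6 = 5$)
$- \frac{619}{2129 - 2334} + \frac{1867 \cdot \frac{1}{1480}}{O{\left(\left(-5 - 23\right) + 21 \right)}} = - \frac{619}{2129 - 2334} + \frac{1867 \cdot \frac{1}{1480}}{5} = - \frac{619}{2129 - 2334} + 1867 \cdot \frac{1}{1480} \cdot \frac{1}{5} = - \frac{619}{-205} + \frac{1867}{1480} \cdot \frac{1}{5} = \left(-619\right) \left(- \frac{1}{205}\right) + \frac{1867}{7400} = \frac{619}{205} + \frac{1867}{7400} = \frac{992667}{303400}$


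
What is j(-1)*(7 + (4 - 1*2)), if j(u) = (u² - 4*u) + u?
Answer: 36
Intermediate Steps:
j(u) = u² - 3*u
j(-1)*(7 + (4 - 1*2)) = (-(-3 - 1))*(7 + (4 - 1*2)) = (-1*(-4))*(7 + (4 - 2)) = 4*(7 + 2) = 4*9 = 36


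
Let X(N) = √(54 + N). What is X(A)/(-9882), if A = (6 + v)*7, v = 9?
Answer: -√159/9882 ≈ -0.0012760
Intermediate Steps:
A = 105 (A = (6 + 9)*7 = 15*7 = 105)
X(A)/(-9882) = √(54 + 105)/(-9882) = √159*(-1/9882) = -√159/9882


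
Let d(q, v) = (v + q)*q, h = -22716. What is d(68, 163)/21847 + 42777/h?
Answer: -9170257/7877404 ≈ -1.1641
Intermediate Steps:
d(q, v) = q*(q + v) (d(q, v) = (q + v)*q = q*(q + v))
d(68, 163)/21847 + 42777/h = (68*(68 + 163))/21847 + 42777/(-22716) = (68*231)*(1/21847) + 42777*(-1/22716) = 15708*(1/21847) - 4753/2524 = 2244/3121 - 4753/2524 = -9170257/7877404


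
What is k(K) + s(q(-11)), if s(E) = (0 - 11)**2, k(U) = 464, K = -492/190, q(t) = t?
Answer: 585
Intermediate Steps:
K = -246/95 (K = -492*1/190 = -246/95 ≈ -2.5895)
s(E) = 121 (s(E) = (-11)**2 = 121)
k(K) + s(q(-11)) = 464 + 121 = 585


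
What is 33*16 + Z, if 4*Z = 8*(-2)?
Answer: 524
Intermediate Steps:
Z = -4 (Z = (8*(-2))/4 = (¼)*(-16) = -4)
33*16 + Z = 33*16 - 4 = 528 - 4 = 524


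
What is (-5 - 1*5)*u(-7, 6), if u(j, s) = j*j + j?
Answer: -420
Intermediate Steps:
u(j, s) = j + j² (u(j, s) = j² + j = j + j²)
(-5 - 1*5)*u(-7, 6) = (-5 - 1*5)*(-7*(1 - 7)) = (-5 - 5)*(-7*(-6)) = -10*42 = -420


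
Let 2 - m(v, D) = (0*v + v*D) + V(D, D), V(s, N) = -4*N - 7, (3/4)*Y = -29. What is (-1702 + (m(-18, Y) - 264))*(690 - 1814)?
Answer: 9467452/3 ≈ 3.1558e+6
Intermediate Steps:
Y = -116/3 (Y = (4/3)*(-29) = -116/3 ≈ -38.667)
V(s, N) = -7 - 4*N
m(v, D) = 9 + 4*D - D*v (m(v, D) = 2 - ((0*v + v*D) + (-7 - 4*D)) = 2 - ((0 + D*v) + (-7 - 4*D)) = 2 - (D*v + (-7 - 4*D)) = 2 - (-7 - 4*D + D*v) = 2 + (7 + 4*D - D*v) = 9 + 4*D - D*v)
(-1702 + (m(-18, Y) - 264))*(690 - 1814) = (-1702 + ((9 + 4*(-116/3) - 1*(-116/3)*(-18)) - 264))*(690 - 1814) = (-1702 + ((9 - 464/3 - 696) - 264))*(-1124) = (-1702 + (-2525/3 - 264))*(-1124) = (-1702 - 3317/3)*(-1124) = -8423/3*(-1124) = 9467452/3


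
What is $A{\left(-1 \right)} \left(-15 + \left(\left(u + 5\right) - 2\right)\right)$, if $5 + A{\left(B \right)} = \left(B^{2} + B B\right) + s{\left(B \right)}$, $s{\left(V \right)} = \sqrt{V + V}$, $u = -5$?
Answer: $51 - 17 i \sqrt{2} \approx 51.0 - 24.042 i$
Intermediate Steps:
$s{\left(V \right)} = \sqrt{2} \sqrt{V}$ ($s{\left(V \right)} = \sqrt{2 V} = \sqrt{2} \sqrt{V}$)
$A{\left(B \right)} = -5 + 2 B^{2} + \sqrt{2} \sqrt{B}$ ($A{\left(B \right)} = -5 + \left(\left(B^{2} + B B\right) + \sqrt{2} \sqrt{B}\right) = -5 + \left(\left(B^{2} + B^{2}\right) + \sqrt{2} \sqrt{B}\right) = -5 + \left(2 B^{2} + \sqrt{2} \sqrt{B}\right) = -5 + 2 B^{2} + \sqrt{2} \sqrt{B}$)
$A{\left(-1 \right)} \left(-15 + \left(\left(u + 5\right) - 2\right)\right) = \left(-5 + 2 \left(-1\right)^{2} + \sqrt{2} \sqrt{-1}\right) \left(-15 + \left(\left(-5 + 5\right) - 2\right)\right) = \left(-5 + 2 \cdot 1 + \sqrt{2} i\right) \left(-15 + \left(0 - 2\right)\right) = \left(-5 + 2 + i \sqrt{2}\right) \left(-15 - 2\right) = \left(-3 + i \sqrt{2}\right) \left(-17\right) = 51 - 17 i \sqrt{2}$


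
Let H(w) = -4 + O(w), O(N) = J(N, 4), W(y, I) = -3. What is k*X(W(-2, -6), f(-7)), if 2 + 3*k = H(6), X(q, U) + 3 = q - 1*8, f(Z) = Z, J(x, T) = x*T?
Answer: -84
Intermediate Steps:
J(x, T) = T*x
O(N) = 4*N
X(q, U) = -11 + q (X(q, U) = -3 + (q - 1*8) = -3 + (q - 8) = -3 + (-8 + q) = -11 + q)
H(w) = -4 + 4*w
k = 6 (k = -⅔ + (-4 + 4*6)/3 = -⅔ + (-4 + 24)/3 = -⅔ + (⅓)*20 = -⅔ + 20/3 = 6)
k*X(W(-2, -6), f(-7)) = 6*(-11 - 3) = 6*(-14) = -84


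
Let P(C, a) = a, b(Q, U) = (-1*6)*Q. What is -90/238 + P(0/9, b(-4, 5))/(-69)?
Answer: -1987/2737 ≈ -0.72598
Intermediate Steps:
b(Q, U) = -6*Q
-90/238 + P(0/9, b(-4, 5))/(-69) = -90/238 - 6*(-4)/(-69) = -90*1/238 + 24*(-1/69) = -45/119 - 8/23 = -1987/2737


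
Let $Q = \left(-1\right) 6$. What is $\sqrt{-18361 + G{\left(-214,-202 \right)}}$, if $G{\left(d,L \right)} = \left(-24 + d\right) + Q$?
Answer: $61 i \sqrt{5} \approx 136.4 i$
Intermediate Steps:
$Q = -6$
$G{\left(d,L \right)} = -30 + d$ ($G{\left(d,L \right)} = \left(-24 + d\right) - 6 = -30 + d$)
$\sqrt{-18361 + G{\left(-214,-202 \right)}} = \sqrt{-18361 - 244} = \sqrt{-18605} = 61 i \sqrt{5}$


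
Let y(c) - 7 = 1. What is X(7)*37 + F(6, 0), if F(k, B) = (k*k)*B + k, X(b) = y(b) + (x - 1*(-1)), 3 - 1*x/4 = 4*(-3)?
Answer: 2559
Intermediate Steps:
x = 60 (x = 12 - 16*(-3) = 12 - 4*(-12) = 12 + 48 = 60)
y(c) = 8 (y(c) = 7 + 1 = 8)
X(b) = 69 (X(b) = 8 + (60 - 1*(-1)) = 8 + (60 + 1) = 8 + 61 = 69)
F(k, B) = k + B*k**2 (F(k, B) = k**2*B + k = B*k**2 + k = k + B*k**2)
X(7)*37 + F(6, 0) = 69*37 + 6*(1 + 0*6) = 2553 + 6*(1 + 0) = 2553 + 6*1 = 2553 + 6 = 2559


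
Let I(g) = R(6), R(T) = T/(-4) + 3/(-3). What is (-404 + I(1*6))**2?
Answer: 660969/4 ≈ 1.6524e+5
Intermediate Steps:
R(T) = -1 - T/4 (R(T) = T*(-1/4) + 3*(-1/3) = -T/4 - 1 = -1 - T/4)
I(g) = -5/2 (I(g) = -1 - 1/4*6 = -1 - 3/2 = -5/2)
(-404 + I(1*6))**2 = (-404 - 5/2)**2 = (-813/2)**2 = 660969/4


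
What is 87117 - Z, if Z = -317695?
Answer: 404812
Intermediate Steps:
87117 - Z = 87117 - 1*(-317695) = 87117 + 317695 = 404812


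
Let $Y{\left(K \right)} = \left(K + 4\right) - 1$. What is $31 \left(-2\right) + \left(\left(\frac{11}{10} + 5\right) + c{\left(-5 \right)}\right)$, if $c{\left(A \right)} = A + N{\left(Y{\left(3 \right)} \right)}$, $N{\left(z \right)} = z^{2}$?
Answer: $- \frac{249}{10} \approx -24.9$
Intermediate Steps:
$Y{\left(K \right)} = 3 + K$ ($Y{\left(K \right)} = \left(4 + K\right) - 1 = 3 + K$)
$c{\left(A \right)} = 36 + A$ ($c{\left(A \right)} = A + \left(3 + 3\right)^{2} = A + 6^{2} = A + 36 = 36 + A$)
$31 \left(-2\right) + \left(\left(\frac{11}{10} + 5\right) + c{\left(-5 \right)}\right) = 31 \left(-2\right) + \left(\left(\frac{11}{10} + 5\right) + \left(36 - 5\right)\right) = -62 + \left(\left(11 \cdot \frac{1}{10} + 5\right) + 31\right) = -62 + \left(\left(\frac{11}{10} + 5\right) + 31\right) = -62 + \left(\frac{61}{10} + 31\right) = -62 + \frac{371}{10} = - \frac{249}{10}$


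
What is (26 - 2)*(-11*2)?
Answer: -528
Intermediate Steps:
(26 - 2)*(-11*2) = 24*(-22) = -528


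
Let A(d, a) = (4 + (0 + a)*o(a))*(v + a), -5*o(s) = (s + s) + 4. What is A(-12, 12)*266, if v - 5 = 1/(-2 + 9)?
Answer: -288192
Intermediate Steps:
o(s) = -⅘ - 2*s/5 (o(s) = -((s + s) + 4)/5 = -(2*s + 4)/5 = -(4 + 2*s)/5 = -⅘ - 2*s/5)
v = 36/7 (v = 5 + 1/(-2 + 9) = 5 + 1/7 = 5 + ⅐ = 36/7 ≈ 5.1429)
A(d, a) = (4 + a*(-⅘ - 2*a/5))*(36/7 + a) (A(d, a) = (4 + (0 + a)*(-⅘ - 2*a/5))*(36/7 + a) = (4 + a*(-⅘ - 2*a/5))*(36/7 + a))
A(-12, 12)*266 = (144/7 - 20/7*12² - 4/35*12 - ⅖*12³)*266 = (144/7 - 20/7*144 - 48/35 - ⅖*1728)*266 = (144/7 - 2880/7 - 48/35 - 3456/5)*266 = -7584/7*266 = -288192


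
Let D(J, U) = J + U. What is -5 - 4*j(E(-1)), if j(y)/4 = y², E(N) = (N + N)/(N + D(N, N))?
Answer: -109/9 ≈ -12.111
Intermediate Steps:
E(N) = ⅔ (E(N) = (N + N)/(N + (N + N)) = (2*N)/(N + 2*N) = (2*N)/((3*N)) = (2*N)*(1/(3*N)) = ⅔)
j(y) = 4*y²
-5 - 4*j(E(-1)) = -5 - 16*(⅔)² = -5 - 16*4/9 = -5 - 4*16/9 = -5 - 64/9 = -109/9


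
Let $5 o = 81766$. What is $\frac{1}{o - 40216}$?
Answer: $- \frac{5}{119314} \approx -4.1906 \cdot 10^{-5}$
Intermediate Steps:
$o = \frac{81766}{5}$ ($o = \frac{1}{5} \cdot 81766 = \frac{81766}{5} \approx 16353.0$)
$\frac{1}{o - 40216} = \frac{1}{\frac{81766}{5} - 40216} = \frac{1}{- \frac{119314}{5}} = - \frac{5}{119314}$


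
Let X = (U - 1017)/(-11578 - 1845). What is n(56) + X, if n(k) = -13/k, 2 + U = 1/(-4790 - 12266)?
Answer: -250371413/1602598816 ≈ -0.15623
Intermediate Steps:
U = -34113/17056 (U = -2 + 1/(-4790 - 12266) = -2 + 1/(-17056) = -2 - 1/17056 = -34113/17056 ≈ -2.0001)
X = 17380065/228942688 (X = (-34113/17056 - 1017)/(-11578 - 1845) = -17380065/17056/(-13423) = -17380065/17056*(-1/13423) = 17380065/228942688 ≈ 0.075915)
n(56) + X = -13/56 + 17380065/228942688 = -250371413/1602598816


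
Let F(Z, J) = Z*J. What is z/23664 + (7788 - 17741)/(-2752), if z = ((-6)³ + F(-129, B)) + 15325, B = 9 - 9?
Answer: 597215/140352 ≈ 4.2551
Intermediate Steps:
B = 0
F(Z, J) = J*Z
z = 15109 (z = ((-6)³ + 0*(-129)) + 15325 = (-216 + 0) + 15325 = -216 + 15325 = 15109)
z/23664 + (7788 - 17741)/(-2752) = 15109/23664 + (7788 - 17741)/(-2752) = 15109*(1/23664) - 9953*(-1/2752) = 521/816 + 9953/2752 = 597215/140352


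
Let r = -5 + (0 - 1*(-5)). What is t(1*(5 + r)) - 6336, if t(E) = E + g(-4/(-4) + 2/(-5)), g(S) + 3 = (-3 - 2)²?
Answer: -6309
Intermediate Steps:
r = 0 (r = -5 + (0 + 5) = -5 + 5 = 0)
g(S) = 22 (g(S) = -3 + (-3 - 2)² = -3 + (-5)² = -3 + 25 = 22)
t(E) = 22 + E (t(E) = E + 22 = 22 + E)
t(1*(5 + r)) - 6336 = (22 + 1*(5 + 0)) - 6336 = (22 + 1*5) - 6336 = (22 + 5) - 6336 = 27 - 6336 = -6309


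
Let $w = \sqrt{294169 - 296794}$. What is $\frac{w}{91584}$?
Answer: $\frac{5 i \sqrt{105}}{91584} \approx 0.00055943 i$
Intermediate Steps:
$w = 5 i \sqrt{105}$ ($w = \sqrt{-2625} = 5 i \sqrt{105} \approx 51.235 i$)
$\frac{w}{91584} = \frac{5 i \sqrt{105}}{91584}$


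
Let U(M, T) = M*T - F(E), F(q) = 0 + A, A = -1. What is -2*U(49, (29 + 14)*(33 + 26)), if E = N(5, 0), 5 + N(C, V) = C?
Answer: -248628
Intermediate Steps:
N(C, V) = -5 + C
E = 0 (E = -5 + 5 = 0)
F(q) = -1 (F(q) = 0 - 1 = -1)
U(M, T) = 1 + M*T (U(M, T) = M*T - 1*(-1) = M*T + 1 = 1 + M*T)
-2*U(49, (29 + 14)*(33 + 26)) = -2*(1 + 49*((29 + 14)*(33 + 26))) = -2*(1 + 49*(43*59)) = -2*(1 + 49*2537) = -2*(1 + 124313) = -2*124314 = -248628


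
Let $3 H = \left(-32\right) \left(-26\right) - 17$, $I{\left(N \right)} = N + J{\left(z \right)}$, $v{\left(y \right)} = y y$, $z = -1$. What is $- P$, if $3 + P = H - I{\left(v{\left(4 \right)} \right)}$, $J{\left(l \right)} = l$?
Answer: $- \frac{761}{3} \approx -253.67$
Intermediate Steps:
$v{\left(y \right)} = y^{2}$
$I{\left(N \right)} = -1 + N$ ($I{\left(N \right)} = N - 1 = -1 + N$)
$H = \frac{815}{3}$ ($H = \frac{\left(-32\right) \left(-26\right) - 17}{3} = \frac{832 - 17}{3} = \frac{1}{3} \cdot 815 = \frac{815}{3} \approx 271.67$)
$P = \frac{761}{3}$ ($P = -3 + \left(\frac{815}{3} - \left(-1 + 4^{2}\right)\right) = -3 + \left(\frac{815}{3} - \left(-1 + 16\right)\right) = -3 + \left(\frac{815}{3} - 15\right) = -3 + \frac{770}{3} = \frac{761}{3} \approx 253.67$)
$- P = \left(-1\right) \frac{761}{3} = - \frac{761}{3}$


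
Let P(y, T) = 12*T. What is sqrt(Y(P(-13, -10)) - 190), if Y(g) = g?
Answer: I*sqrt(310) ≈ 17.607*I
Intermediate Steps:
sqrt(Y(P(-13, -10)) - 190) = sqrt(12*(-10) - 190) = sqrt(-120 - 190) = sqrt(-310) = I*sqrt(310)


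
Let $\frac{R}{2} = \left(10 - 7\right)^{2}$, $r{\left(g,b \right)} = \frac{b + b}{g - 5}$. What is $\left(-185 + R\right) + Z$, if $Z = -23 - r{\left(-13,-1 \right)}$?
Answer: $- \frac{1711}{9} \approx -190.11$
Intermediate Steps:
$r{\left(g,b \right)} = \frac{2 b}{-5 + g}$
$R = 18$ ($R = 2 \left(10 - 7\right)^{2} = 2 \cdot 3^{2} = 2 \cdot 9 = 18$)
$Z = - \frac{208}{9}$ ($Z = -23 - 2 \left(-1\right) \frac{1}{-5 - 13} = -23 - 2 \left(-1\right) \frac{1}{-18} = -23 - 2 \left(-1\right) \left(- \frac{1}{18}\right) = -23 - \frac{1}{9} = - \frac{208}{9} \approx -23.111$)
$\left(-185 + R\right) + Z = \left(-185 + 18\right) - \frac{208}{9} = -167 - \frac{208}{9} = - \frac{1711}{9}$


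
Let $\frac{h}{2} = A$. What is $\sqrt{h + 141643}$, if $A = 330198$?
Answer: $\sqrt{802039} \approx 895.57$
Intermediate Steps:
$h = 660396$ ($h = 2 \cdot 330198 = 660396$)
$\sqrt{h + 141643} = \sqrt{660396 + 141643} = \sqrt{802039}$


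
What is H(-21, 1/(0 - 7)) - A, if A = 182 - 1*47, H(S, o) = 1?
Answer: -134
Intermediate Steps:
A = 135 (A = 182 - 47 = 135)
H(-21, 1/(0 - 7)) - A = 1 - 1*135 = 1 - 135 = -134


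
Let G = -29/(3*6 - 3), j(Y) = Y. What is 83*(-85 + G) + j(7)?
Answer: -108127/15 ≈ -7208.5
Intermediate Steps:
G = -29/15 (G = -29/(18 - 3) = -29/15 ≈ -1.9333)
83*(-85 + G) + j(7) = 83*(-85 - 29/15) + 7 = 83*(-1304/15) + 7 = -108232/15 + 7 = -108127/15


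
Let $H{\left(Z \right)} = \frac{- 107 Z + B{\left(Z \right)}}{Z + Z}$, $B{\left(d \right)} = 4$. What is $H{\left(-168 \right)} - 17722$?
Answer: $- \frac{1493143}{84} \approx -17776.0$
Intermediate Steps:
$H{\left(Z \right)} = \frac{4 - 107 Z}{2 Z}$ ($H{\left(Z \right)} = \frac{- 107 Z + 4}{Z + Z} = \frac{4 - 107 Z}{2 Z}$)
$H{\left(-168 \right)} - 17722 = \left(- \frac{107}{2} + \frac{2}{-168}\right) - 17722 = \left(- \frac{107}{2} + 2 \left(- \frac{1}{168}\right)\right) - 17722 = \left(- \frac{107}{2} - \frac{1}{84}\right) - 17722 = - \frac{4495}{84} - 17722 = - \frac{1493143}{84}$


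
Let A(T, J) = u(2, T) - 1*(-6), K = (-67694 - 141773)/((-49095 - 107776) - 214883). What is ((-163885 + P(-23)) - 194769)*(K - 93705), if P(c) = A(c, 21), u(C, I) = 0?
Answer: 6246751379146372/185877 ≈ 3.3607e+10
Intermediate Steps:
K = 209467/371754 (K = -209467/(-156871 - 214883) = -209467/(-371754) = -209467*(-1/371754) = 209467/371754 ≈ 0.56346)
A(T, J) = 6 (A(T, J) = 0 - 1*(-6) = 0 + 6 = 6)
P(c) = 6
((-163885 + P(-23)) - 194769)*(K - 93705) = ((-163885 + 6) - 194769)*(209467/371754 - 93705) = (-163879 - 194769)*(-34834999103/371754) = -358648*(-34834999103/371754) = 6246751379146372/185877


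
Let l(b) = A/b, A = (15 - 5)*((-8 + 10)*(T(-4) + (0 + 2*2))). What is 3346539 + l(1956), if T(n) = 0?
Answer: 1636457591/489 ≈ 3.3465e+6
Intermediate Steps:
A = 80 (A = (15 - 5)*((-8 + 10)*(0 + (0 + 2*2))) = 10*(2*(0 + (0 + 4))) = 10*(2*(0 + 4)) = 10*(2*4) = 10*8 = 80)
l(b) = 80/b
3346539 + l(1956) = 3346539 + 80/1956 = 3346539 + 80*(1/1956) = 3346539 + 20/489 = 1636457591/489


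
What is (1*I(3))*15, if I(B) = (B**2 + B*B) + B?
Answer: 315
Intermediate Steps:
I(B) = B + 2*B**2 (I(B) = (B**2 + B**2) + B = 2*B**2 + B = B + 2*B**2)
(1*I(3))*15 = (1*(3*(1 + 2*3)))*15 = (1*(3*(1 + 6)))*15 = (1*(3*7))*15 = (1*21)*15 = 21*15 = 315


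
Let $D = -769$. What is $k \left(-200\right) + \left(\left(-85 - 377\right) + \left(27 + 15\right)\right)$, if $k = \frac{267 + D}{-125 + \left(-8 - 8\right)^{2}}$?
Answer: $\frac{45380}{131} \approx 346.41$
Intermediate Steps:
$k = - \frac{502}{131}$ ($k = \frac{267 - 769}{-125 + \left(-8 - 8\right)^{2}} = - \frac{502}{-125 + \left(-16\right)^{2}} = - \frac{502}{-125 + 256} = - \frac{502}{131} \approx -3.8321$)
$k \left(-200\right) + \left(\left(-85 - 377\right) + \left(27 + 15\right)\right) = \left(- \frac{502}{131}\right) \left(-200\right) + \left(\left(-85 - 377\right) + \left(27 + 15\right)\right) = \frac{100400}{131} + \left(-462 + 42\right) = \frac{100400}{131} - 420 = \frac{45380}{131}$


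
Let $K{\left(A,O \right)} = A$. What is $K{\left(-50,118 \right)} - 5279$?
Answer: $-5329$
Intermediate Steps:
$K{\left(-50,118 \right)} - 5279 = -50 - 5279 = -5329$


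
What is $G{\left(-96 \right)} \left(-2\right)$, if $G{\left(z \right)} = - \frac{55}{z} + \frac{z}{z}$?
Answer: $- \frac{151}{48} \approx -3.1458$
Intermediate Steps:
$G{\left(z \right)} = 1 - \frac{55}{z}$ ($G{\left(z \right)} = - \frac{55}{z} + 1 = 1 - \frac{55}{z}$)
$G{\left(-96 \right)} \left(-2\right) = \frac{-55 - 96}{-96} \left(-2\right) = \left(- \frac{1}{96}\right) \left(-151\right) \left(-2\right) = \frac{151}{96} \left(-2\right) = - \frac{151}{48}$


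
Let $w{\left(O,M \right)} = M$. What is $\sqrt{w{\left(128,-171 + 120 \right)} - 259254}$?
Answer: $i \sqrt{259305} \approx 509.22 i$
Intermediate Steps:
$\sqrt{w{\left(128,-171 + 120 \right)} - 259254} = \sqrt{\left(-171 + 120\right) - 259254} = \sqrt{-51 - 259254} = \sqrt{-259305} = i \sqrt{259305}$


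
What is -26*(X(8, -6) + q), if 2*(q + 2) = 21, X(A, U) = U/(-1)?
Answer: -377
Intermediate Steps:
X(A, U) = -U (X(A, U) = U*(-1) = -U)
q = 17/2 (q = -2 + (1/2)*21 = -2 + 21/2 = 17/2 ≈ 8.5000)
-26*(X(8, -6) + q) = -26*(-1*(-6) + 17/2) = -26*(6 + 17/2) = -26*29/2 = -377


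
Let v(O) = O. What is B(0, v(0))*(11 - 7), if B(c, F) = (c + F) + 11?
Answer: 44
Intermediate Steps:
B(c, F) = 11 + F + c (B(c, F) = (F + c) + 11 = 11 + F + c)
B(0, v(0))*(11 - 7) = (11 + 0 + 0)*(11 - 7) = 11*4 = 44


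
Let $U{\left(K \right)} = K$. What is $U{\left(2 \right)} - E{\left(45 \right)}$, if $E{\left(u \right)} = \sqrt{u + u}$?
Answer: $2 - 3 \sqrt{10} \approx -7.4868$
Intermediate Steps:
$E{\left(u \right)} = \sqrt{2} \sqrt{u}$ ($E{\left(u \right)} = \sqrt{2 u} = \sqrt{2} \sqrt{u}$)
$U{\left(2 \right)} - E{\left(45 \right)} = 2 - \sqrt{2} \sqrt{45} = 2 - \sqrt{2} \cdot 3 \sqrt{5} = 2 - 3 \sqrt{10}$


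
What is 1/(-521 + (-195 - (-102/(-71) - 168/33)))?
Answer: -781/556342 ≈ -0.0014038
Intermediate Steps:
1/(-521 + (-195 - (-102/(-71) - 168/33))) = 1/(-521 + (-195 - (-102*(-1/71) - 168*1/33))) = 1/(-521 + (-195 - (102/71 - 56/11))) = 1/(-521 + (-195 - 1*(-2854/781))) = 1/(-521 + (-195 + 2854/781)) = 1/(-521 - 149441/781) = 1/(-556342/781) = -781/556342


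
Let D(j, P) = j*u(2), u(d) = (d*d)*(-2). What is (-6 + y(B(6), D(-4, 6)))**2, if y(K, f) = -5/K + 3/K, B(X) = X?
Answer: 361/9 ≈ 40.111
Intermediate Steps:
u(d) = -2*d**2 (u(d) = d**2*(-2) = -2*d**2)
D(j, P) = -8*j (D(j, P) = j*(-2*2**2) = j*(-2*4) = j*(-8) = -8*j)
y(K, f) = -2/K
(-6 + y(B(6), D(-4, 6)))**2 = (-6 - 2/6)**2 = (-6 - 2*1/6)**2 = (-6 - 1/3)**2 = (-19/3)**2 = 361/9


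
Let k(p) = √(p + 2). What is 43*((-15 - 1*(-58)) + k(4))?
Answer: 1849 + 43*√6 ≈ 1954.3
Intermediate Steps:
k(p) = √(2 + p)
43*((-15 - 1*(-58)) + k(4)) = 43*((-15 - 1*(-58)) + √(2 + 4)) = 43*((-15 + 58) + √6) = 43*(43 + √6) = 1849 + 43*√6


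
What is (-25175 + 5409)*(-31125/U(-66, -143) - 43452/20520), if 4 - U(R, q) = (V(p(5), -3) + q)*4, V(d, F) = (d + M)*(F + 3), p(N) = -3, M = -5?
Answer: 10122652867/9120 ≈ 1.1099e+6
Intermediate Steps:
V(d, F) = (-5 + d)*(3 + F) (V(d, F) = (d - 5)*(F + 3) = (-5 + d)*(3 + F))
U(R, q) = 4 - 4*q (U(R, q) = 4 - ((-15 - 5*(-3) + 3*(-3) - 3*(-3)) + q)*4 = 4 - ((-15 + 15 - 9 + 9) + q)*4 = 4 - (0 + q)*4 = 4 - q*4 = 4 - 4*q)
(-25175 + 5409)*(-31125/U(-66, -143) - 43452/20520) = (-25175 + 5409)*(-31125/(4 - 4*(-143)) - 43452/20520) = -19766*(-31125/(4 + 572) - 43452*1/20520) = -19766*(-31125/576 - 1207/570) = -19766*(-31125*1/576 - 1207/570) = -19766*(-10375/192 - 1207/570) = -19766*(-1024249/18240) = 10122652867/9120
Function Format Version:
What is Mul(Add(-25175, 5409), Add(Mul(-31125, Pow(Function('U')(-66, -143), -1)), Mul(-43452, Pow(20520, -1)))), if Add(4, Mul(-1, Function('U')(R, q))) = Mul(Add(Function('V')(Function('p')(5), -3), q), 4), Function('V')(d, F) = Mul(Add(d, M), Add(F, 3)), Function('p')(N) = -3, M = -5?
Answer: Rational(10122652867, 9120) ≈ 1.1099e+6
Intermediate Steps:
Function('V')(d, F) = Mul(Add(-5, d), Add(3, F)) (Function('V')(d, F) = Mul(Add(d, -5), Add(F, 3)) = Mul(Add(-5, d), Add(3, F)))
Function('U')(R, q) = Add(4, Mul(-4, q)) (Function('U')(R, q) = Add(4, Mul(-1, Mul(Add(Add(-15, Mul(-5, -3), Mul(3, -3), Mul(-3, -3)), q), 4))) = Add(4, Mul(-1, Mul(Add(Add(-15, 15, -9, 9), q), 4))) = Add(4, Mul(-1, Mul(Add(0, q), 4))) = Add(4, Mul(-1, Mul(q, 4))) = Add(4, Mul(-1, Mul(4, q))) = Add(4, Mul(-4, q)))
Mul(Add(-25175, 5409), Add(Mul(-31125, Pow(Function('U')(-66, -143), -1)), Mul(-43452, Pow(20520, -1)))) = Mul(Add(-25175, 5409), Add(Mul(-31125, Pow(Add(4, Mul(-4, -143)), -1)), Mul(-43452, Pow(20520, -1)))) = Mul(-19766, Add(Mul(-31125, Pow(Add(4, 572), -1)), Mul(-43452, Rational(1, 20520)))) = Mul(-19766, Add(Mul(-31125, Pow(576, -1)), Rational(-1207, 570))) = Mul(-19766, Add(Mul(-31125, Rational(1, 576)), Rational(-1207, 570))) = Mul(-19766, Add(Rational(-10375, 192), Rational(-1207, 570))) = Mul(-19766, Rational(-1024249, 18240)) = Rational(10122652867, 9120)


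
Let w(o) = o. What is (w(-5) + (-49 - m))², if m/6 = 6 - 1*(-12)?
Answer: 26244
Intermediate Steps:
m = 108 (m = 6*(6 - 1*(-12)) = 6*(6 + 12) = 6*18 = 108)
(w(-5) + (-49 - m))² = (-5 + (-49 - 1*108))² = (-5 + (-49 - 108))² = (-5 - 157)² = (-162)² = 26244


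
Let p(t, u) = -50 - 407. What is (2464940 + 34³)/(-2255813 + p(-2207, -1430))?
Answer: -417374/376045 ≈ -1.1099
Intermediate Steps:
p(t, u) = -457
(2464940 + 34³)/(-2255813 + p(-2207, -1430)) = (2464940 + 34³)/(-2255813 - 457) = (2464940 + 39304)/(-2256270) = 2504244*(-1/2256270) = -417374/376045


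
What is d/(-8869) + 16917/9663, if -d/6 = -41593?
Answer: -753814027/28567049 ≈ -26.388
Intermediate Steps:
d = 249558 (d = -6*(-41593) = 249558)
d/(-8869) + 16917/9663 = 249558/(-8869) + 16917/9663 = 249558*(-1/8869) + 16917*(1/9663) = -249558/8869 + 5639/3221 = -753814027/28567049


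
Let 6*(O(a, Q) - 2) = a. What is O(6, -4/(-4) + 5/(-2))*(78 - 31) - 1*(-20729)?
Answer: 20870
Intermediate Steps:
O(a, Q) = 2 + a/6
O(6, -4/(-4) + 5/(-2))*(78 - 31) - 1*(-20729) = (2 + (⅙)*6)*(78 - 31) - 1*(-20729) = (2 + 1)*47 + 20729 = 3*47 + 20729 = 141 + 20729 = 20870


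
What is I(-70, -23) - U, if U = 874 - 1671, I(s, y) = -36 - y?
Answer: 784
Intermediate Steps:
U = -797
I(-70, -23) - U = (-36 - 1*(-23)) - 1*(-797) = (-36 + 23) + 797 = -13 + 797 = 784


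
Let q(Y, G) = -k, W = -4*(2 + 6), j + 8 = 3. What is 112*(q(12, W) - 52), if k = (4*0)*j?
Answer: -5824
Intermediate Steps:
j = -5 (j = -8 + 3 = -5)
k = 0 (k = (4*0)*(-5) = 0*(-5) = 0)
W = -32 (W = -4*8 = -32)
q(Y, G) = 0 (q(Y, G) = -1*0 = 0)
112*(q(12, W) - 52) = 112*(0 - 52) = 112*(-52) = -5824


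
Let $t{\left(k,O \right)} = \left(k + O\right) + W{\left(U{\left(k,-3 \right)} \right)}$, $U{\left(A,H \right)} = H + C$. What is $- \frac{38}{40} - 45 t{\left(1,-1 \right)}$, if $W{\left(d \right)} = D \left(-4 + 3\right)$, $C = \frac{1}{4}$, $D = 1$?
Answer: $\frac{881}{20} \approx 44.05$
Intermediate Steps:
$C = \frac{1}{4} \approx 0.25$
$U{\left(A,H \right)} = \frac{1}{4} + H$ ($U{\left(A,H \right)} = H + \frac{1}{4} = \frac{1}{4} + H$)
$W{\left(d \right)} = -1$ ($W{\left(d \right)} = 1 \left(-4 + 3\right) = 1 \left(-1\right) = -1$)
$t{\left(k,O \right)} = -1 + O + k$ ($t{\left(k,O \right)} = \left(k + O\right) - 1 = \left(O + k\right) - 1 = -1 + O + k$)
$- \frac{38}{40} - 45 t{\left(1,-1 \right)} = - \frac{38}{40} - 45 \left(-1 - 1 + 1\right) = \left(-38\right) \frac{1}{40} - -45 = - \frac{19}{20} + 45 = \frac{881}{20}$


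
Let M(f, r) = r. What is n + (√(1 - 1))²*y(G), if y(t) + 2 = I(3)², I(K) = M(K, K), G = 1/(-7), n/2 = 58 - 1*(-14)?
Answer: 144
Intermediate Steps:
n = 144 (n = 2*(58 - 1*(-14)) = 2*(58 + 14) = 2*72 = 144)
G = -⅐ ≈ -0.14286
I(K) = K
y(t) = 7 (y(t) = -2 + 3² = -2 + 9 = 7)
n + (√(1 - 1))²*y(G) = 144 + (√(1 - 1))²*7 = 144 + (√0)²*7 = 144 + 0²*7 = 144 + 0*7 = 144 + 0 = 144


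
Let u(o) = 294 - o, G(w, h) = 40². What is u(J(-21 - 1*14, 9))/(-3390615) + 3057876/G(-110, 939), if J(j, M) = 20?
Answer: 518403989767/271249200 ≈ 1911.2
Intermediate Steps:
G(w, h) = 1600
u(J(-21 - 1*14, 9))/(-3390615) + 3057876/G(-110, 939) = (294 - 1*20)/(-3390615) + 3057876/1600 = (294 - 20)*(-1/3390615) + 3057876*(1/1600) = 274*(-1/3390615) + 764469/400 = -274/3390615 + 764469/400 = 518403989767/271249200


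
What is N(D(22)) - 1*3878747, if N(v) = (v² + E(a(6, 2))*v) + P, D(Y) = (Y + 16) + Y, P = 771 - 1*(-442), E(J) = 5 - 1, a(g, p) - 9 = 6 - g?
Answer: -3873694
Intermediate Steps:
a(g, p) = 15 - g (a(g, p) = 9 + (6 - g) = 15 - g)
E(J) = 4
P = 1213 (P = 771 + 442 = 1213)
D(Y) = 16 + 2*Y (D(Y) = (16 + Y) + Y = 16 + 2*Y)
N(v) = 1213 + v² + 4*v (N(v) = (v² + 4*v) + 1213 = 1213 + v² + 4*v)
N(D(22)) - 1*3878747 = (1213 + (16 + 2*22)² + 4*(16 + 2*22)) - 1*3878747 = (1213 + (16 + 44)² + 4*(16 + 44)) - 3878747 = (1213 + 60² + 4*60) - 3878747 = (1213 + 3600 + 240) - 3878747 = 5053 - 3878747 = -3873694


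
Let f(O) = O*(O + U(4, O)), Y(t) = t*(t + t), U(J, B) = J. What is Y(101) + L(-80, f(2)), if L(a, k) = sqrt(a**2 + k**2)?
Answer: 20402 + 4*sqrt(409) ≈ 20483.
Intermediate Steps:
Y(t) = 2*t**2 (Y(t) = t*(2*t) = 2*t**2)
f(O) = O*(4 + O) (f(O) = O*(O + 4) = O*(4 + O))
Y(101) + L(-80, f(2)) = 2*101**2 + sqrt((-80)**2 + (2*(4 + 2))**2) = 2*10201 + sqrt(6400 + (2*6)**2) = 20402 + sqrt(6400 + 12**2) = 20402 + sqrt(6400 + 144) = 20402 + sqrt(6544) = 20402 + 4*sqrt(409)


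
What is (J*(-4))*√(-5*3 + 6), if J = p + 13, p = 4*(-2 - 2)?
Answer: 36*I ≈ 36.0*I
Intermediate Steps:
p = -16 (p = 4*(-4) = -16)
J = -3 (J = -16 + 13 = -3)
(J*(-4))*√(-5*3 + 6) = (-3*(-4))*√(-5*3 + 6) = 12*√(-15 + 6) = 12*√(-9) = 12*(3*I) = 36*I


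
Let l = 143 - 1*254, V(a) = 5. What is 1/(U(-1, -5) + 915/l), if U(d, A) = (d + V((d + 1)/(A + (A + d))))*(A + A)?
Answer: -37/1785 ≈ -0.020728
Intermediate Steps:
l = -111 (l = 143 - 254 = -111)
U(d, A) = 2*A*(5 + d) (U(d, A) = (d + 5)*(A + A) = (5 + d)*(2*A) = 2*A*(5 + d))
1/(U(-1, -5) + 915/l) = 1/(2*(-5)*(5 - 1) + 915/(-111)) = 1/(2*(-5)*4 + 915*(-1/111)) = 1/(-40 - 305/37) = 1/(-1785/37) = -37/1785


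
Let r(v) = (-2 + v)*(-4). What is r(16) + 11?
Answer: -45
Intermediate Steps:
r(v) = 8 - 4*v
r(16) + 11 = (8 - 4*16) + 11 = (8 - 64) + 11 = -56 + 11 = -45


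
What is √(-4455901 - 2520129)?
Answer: I*√6976030 ≈ 2641.2*I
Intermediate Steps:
√(-4455901 - 2520129) = √(-6976030) = I*√6976030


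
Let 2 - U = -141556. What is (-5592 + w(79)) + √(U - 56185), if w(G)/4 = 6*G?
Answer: -3696 + √85373 ≈ -3403.8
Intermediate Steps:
U = 141558 (U = 2 - 1*(-141556) = 2 + 141556 = 141558)
w(G) = 24*G (w(G) = 4*(6*G) = 24*G)
(-5592 + w(79)) + √(U - 56185) = (-5592 + 24*79) + √(141558 - 56185) = (-5592 + 1896) + √85373 = -3696 + √85373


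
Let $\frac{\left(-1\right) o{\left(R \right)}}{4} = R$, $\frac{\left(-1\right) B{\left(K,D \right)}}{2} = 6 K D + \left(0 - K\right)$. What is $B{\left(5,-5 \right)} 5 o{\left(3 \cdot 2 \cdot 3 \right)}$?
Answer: $-111600$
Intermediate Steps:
$B{\left(K,D \right)} = 2 K - 12 D K$ ($B{\left(K,D \right)} = - 2 \left(6 K D + \left(0 - K\right)\right) = - 2 \left(6 D K - K\right) = - 2 \left(- K + 6 D K\right) = 2 K - 12 D K$)
$o{\left(R \right)} = - 4 R$
$B{\left(5,-5 \right)} 5 o{\left(3 \cdot 2 \cdot 3 \right)} = 2 \cdot 5 \left(1 - -30\right) 5 \left(- 4 \cdot 3 \cdot 2 \cdot 3\right) = 2 \cdot 5 \left(1 + 30\right) 5 \left(- 4 \cdot 6 \cdot 3\right) = 2 \cdot 5 \cdot 31 \cdot 5 \left(\left(-4\right) 18\right) = 310 \cdot 5 \left(-72\right) = 1550 \left(-72\right) = -111600$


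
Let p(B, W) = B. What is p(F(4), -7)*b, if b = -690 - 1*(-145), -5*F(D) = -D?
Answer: -436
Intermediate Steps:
F(D) = D/5 (F(D) = -(-1)*D/5 = D/5)
b = -545 (b = -690 + 145 = -545)
p(F(4), -7)*b = ((⅕)*4)*(-545) = (⅘)*(-545) = -436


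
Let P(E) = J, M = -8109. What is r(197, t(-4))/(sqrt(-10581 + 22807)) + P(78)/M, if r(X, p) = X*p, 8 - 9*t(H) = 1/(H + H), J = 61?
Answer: -61/8109 + 12805*sqrt(12226)/880272 ≈ 1.6009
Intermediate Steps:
t(H) = 8/9 - 1/(18*H) (t(H) = 8/9 - 1/(9*(H + H)) = 8/9 - 1/(2*H)/9 = 8/9 - 1/(18*H))
P(E) = 61
r(197, t(-4))/(sqrt(-10581 + 22807)) + P(78)/M = (197*((1/18)*(-1 + 16*(-4))/(-4)))/(sqrt(-10581 + 22807)) + 61/(-8109) = (197*((1/18)*(-1/4)*(-1 - 64)))/(sqrt(12226)) + 61*(-1/8109) = (197*((1/18)*(-1/4)*(-65)))*(sqrt(12226)/12226) - 61/8109 = (197*(65/72))*(sqrt(12226)/12226) - 61/8109 = 12805*(sqrt(12226)/12226)/72 - 61/8109 = 12805*sqrt(12226)/880272 - 61/8109 = -61/8109 + 12805*sqrt(12226)/880272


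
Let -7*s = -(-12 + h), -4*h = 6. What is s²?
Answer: 729/196 ≈ 3.7194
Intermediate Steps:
h = -3/2 (h = -¼*6 = -3/2 ≈ -1.5000)
s = -27/14 (s = -(-1)*(-12 - 3/2)/7 = -(-1)*(-27)/(7*2) = -⅐*27/2 = -27/14 ≈ -1.9286)
s² = (-27/14)² = 729/196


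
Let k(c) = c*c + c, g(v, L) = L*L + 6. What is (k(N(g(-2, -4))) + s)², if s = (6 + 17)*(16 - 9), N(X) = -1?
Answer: 25921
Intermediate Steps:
g(v, L) = 6 + L² (g(v, L) = L² + 6 = 6 + L²)
k(c) = c + c² (k(c) = c² + c = c + c²)
s = 161 (s = 23*7 = 161)
(k(N(g(-2, -4))) + s)² = (-(1 - 1) + 161)² = (-1*0 + 161)² = (0 + 161)² = 161² = 25921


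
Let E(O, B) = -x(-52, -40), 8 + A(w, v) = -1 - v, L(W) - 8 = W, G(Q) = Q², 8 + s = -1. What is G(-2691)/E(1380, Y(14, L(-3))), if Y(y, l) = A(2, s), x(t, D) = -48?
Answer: 2413827/16 ≈ 1.5086e+5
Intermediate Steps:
s = -9 (s = -8 - 1 = -9)
L(W) = 8 + W
A(w, v) = -9 - v (A(w, v) = -8 + (-1 - v) = -9 - v)
Y(y, l) = 0 (Y(y, l) = -9 - 1*(-9) = -9 + 9 = 0)
E(O, B) = 48 (E(O, B) = -1*(-48) = 48)
G(-2691)/E(1380, Y(14, L(-3))) = (-2691)²/48 = 7241481*(1/48) = 2413827/16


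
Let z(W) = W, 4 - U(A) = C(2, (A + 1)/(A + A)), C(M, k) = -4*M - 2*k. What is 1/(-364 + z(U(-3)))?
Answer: -3/1054 ≈ -0.0028463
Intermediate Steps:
U(A) = 12 + (1 + A)/A (U(A) = 4 - (-4*2 - 2*(A + 1)/(A + A)) = 4 - (-8 - 2*(1 + A)/(2*A)) = 4 - (-8 - 2*(1 + A)*1/(2*A)) = 4 - (-8 - (1 + A)/A) = 4 + (8 + (1 + A)/A) = 12 + (1 + A)/A)
1/(-364 + z(U(-3))) = 1/(-364 + (13 + 1/(-3))) = 1/(-364 + (13 - ⅓)) = 1/(-364 + 38/3) = 1/(-1054/3) = -3/1054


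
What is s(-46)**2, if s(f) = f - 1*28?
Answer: 5476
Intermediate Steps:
s(f) = -28 + f (s(f) = f - 28 = -28 + f)
s(-46)**2 = (-28 - 46)**2 = (-74)**2 = 5476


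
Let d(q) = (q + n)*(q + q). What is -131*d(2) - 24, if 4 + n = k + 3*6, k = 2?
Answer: -9456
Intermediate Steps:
n = 16 (n = -4 + (2 + 3*6) = -4 + (2 + 18) = -4 + 20 = 16)
d(q) = 2*q*(16 + q) (d(q) = (q + 16)*(q + q) = (16 + q)*(2*q) = 2*q*(16 + q))
-131*d(2) - 24 = -262*2*(16 + 2) - 24 = -262*2*18 - 24 = -131*72 - 24 = -9432 - 24 = -9456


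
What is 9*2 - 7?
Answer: 11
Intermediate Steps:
9*2 - 7 = 18 - 7 = 11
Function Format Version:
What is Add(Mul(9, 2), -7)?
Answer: 11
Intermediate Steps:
Add(Mul(9, 2), -7) = Add(18, -7) = 11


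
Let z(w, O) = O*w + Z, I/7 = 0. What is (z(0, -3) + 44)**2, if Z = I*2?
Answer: 1936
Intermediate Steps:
I = 0 (I = 7*0 = 0)
Z = 0 (Z = 0*2 = 0)
z(w, O) = O*w (z(w, O) = O*w + 0 = O*w)
(z(0, -3) + 44)**2 = (-3*0 + 44)**2 = (0 + 44)**2 = 44**2 = 1936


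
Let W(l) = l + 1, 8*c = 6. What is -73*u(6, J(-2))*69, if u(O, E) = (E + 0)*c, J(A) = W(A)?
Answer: 15111/4 ≈ 3777.8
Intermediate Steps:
c = ¾ (c = (⅛)*6 = ¾ ≈ 0.75000)
W(l) = 1 + l
J(A) = 1 + A
u(O, E) = 3*E/4 (u(O, E) = (E + 0)*(¾) = E*(¾) = 3*E/4)
-73*u(6, J(-2))*69 = -219*(1 - 2)/4*69 = -219*(-1)/4*69 = -73*(-¾)*69 = (219/4)*69 = 15111/4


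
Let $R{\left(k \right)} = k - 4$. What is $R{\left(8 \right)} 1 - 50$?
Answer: $-46$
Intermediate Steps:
$R{\left(k \right)} = -4 + k$
$R{\left(8 \right)} 1 - 50 = \left(-4 + 8\right) 1 - 50 = 4 \cdot 1 - 50 = 4 - 50 = -46$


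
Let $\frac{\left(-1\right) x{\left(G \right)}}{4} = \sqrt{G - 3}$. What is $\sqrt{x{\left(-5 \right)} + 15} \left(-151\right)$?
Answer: $- 151 \sqrt{15 - 8 i \sqrt{2}} \approx -620.65 + 207.82 i$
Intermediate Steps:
$x{\left(G \right)} = - 4 \sqrt{-3 + G}$ ($x{\left(G \right)} = - 4 \sqrt{G - 3} = - 4 \sqrt{-3 + G}$)
$\sqrt{x{\left(-5 \right)} + 15} \left(-151\right) = \sqrt{- 4 \sqrt{-3 - 5} + 15} \left(-151\right) = \sqrt{- 4 \sqrt{-8} + 15} \left(-151\right) = \sqrt{- 4 \cdot 2 i \sqrt{2} + 15} \left(-151\right) = \sqrt{- 8 i \sqrt{2} + 15} \left(-151\right) = \sqrt{15 - 8 i \sqrt{2}} \left(-151\right) = - 151 \sqrt{15 - 8 i \sqrt{2}}$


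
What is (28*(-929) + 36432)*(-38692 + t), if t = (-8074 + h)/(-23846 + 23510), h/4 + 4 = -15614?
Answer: -2405897245/6 ≈ -4.0098e+8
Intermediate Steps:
h = -62472 (h = -16 + 4*(-15614) = -16 - 62456 = -62472)
t = 5039/24 (t = (-8074 - 62472)/(-23846 + 23510) = -70546/(-336) = -70546*(-1/336) = 5039/24 ≈ 209.96)
(28*(-929) + 36432)*(-38692 + t) = (28*(-929) + 36432)*(-38692 + 5039/24) = (-26012 + 36432)*(-923569/24) = 10420*(-923569/24) = -2405897245/6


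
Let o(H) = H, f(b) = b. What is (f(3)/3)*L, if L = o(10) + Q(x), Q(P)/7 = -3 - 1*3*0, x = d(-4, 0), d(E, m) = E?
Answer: -11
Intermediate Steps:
x = -4
Q(P) = -21 (Q(P) = 7*(-3 - 1*3*0) = 7*(-3 - 3*0) = 7*(-3 + 0) = 7*(-3) = -21)
L = -11 (L = 10 - 21 = -11)
(f(3)/3)*L = (3/3)*(-11) = (3*(1/3))*(-11) = 1*(-11) = -11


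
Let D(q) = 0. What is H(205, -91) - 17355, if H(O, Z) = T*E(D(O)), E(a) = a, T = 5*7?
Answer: -17355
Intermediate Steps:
T = 35
H(O, Z) = 0 (H(O, Z) = 35*0 = 0)
H(205, -91) - 17355 = 0 - 17355 = -17355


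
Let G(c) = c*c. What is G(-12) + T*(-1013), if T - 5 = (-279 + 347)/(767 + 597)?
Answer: -1695282/341 ≈ -4971.5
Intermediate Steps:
G(c) = c²
T = 1722/341 (T = 5 + (-279 + 347)/(767 + 597) = 5 + 68/1364 = 5 + 68*(1/1364) = 5 + 17/341 = 1722/341 ≈ 5.0499)
G(-12) + T*(-1013) = (-12)² + (1722/341)*(-1013) = 144 - 1744386/341 = -1695282/341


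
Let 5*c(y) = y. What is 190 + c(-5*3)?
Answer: 187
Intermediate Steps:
c(y) = y/5
190 + c(-5*3) = 190 + (-5*3)/5 = 190 + (1/5)*(-15) = 190 - 3 = 187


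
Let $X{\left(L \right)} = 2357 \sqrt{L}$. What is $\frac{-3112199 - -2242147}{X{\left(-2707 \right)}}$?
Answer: $\frac{870052 i \sqrt{2707}}{6380399} \approx 7.0948 i$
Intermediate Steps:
$\frac{-3112199 - -2242147}{X{\left(-2707 \right)}} = \frac{-3112199 - -2242147}{2357 \sqrt{-2707}} = \frac{-3112199 + 2242147}{2357 i \sqrt{2707}} = - \frac{870052}{2357 i \sqrt{2707}} = - 870052 \left(- \frac{i \sqrt{2707}}{6380399}\right) = \frac{870052 i \sqrt{2707}}{6380399}$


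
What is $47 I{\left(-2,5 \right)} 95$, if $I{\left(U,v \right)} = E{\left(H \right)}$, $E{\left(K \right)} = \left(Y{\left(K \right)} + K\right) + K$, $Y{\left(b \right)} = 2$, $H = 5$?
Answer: $53580$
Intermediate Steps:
$E{\left(K \right)} = 2 + 2 K$ ($E{\left(K \right)} = \left(2 + K\right) + K = 2 + 2 K$)
$I{\left(U,v \right)} = 12$ ($I{\left(U,v \right)} = 2 + 2 \cdot 5 = 2 + 10 = 12$)
$47 I{\left(-2,5 \right)} 95 = 47 \cdot 12 \cdot 95 = 564 \cdot 95 = 53580$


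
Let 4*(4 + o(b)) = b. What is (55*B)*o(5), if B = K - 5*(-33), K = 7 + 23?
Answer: -117975/4 ≈ -29494.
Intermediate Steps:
K = 30
o(b) = -4 + b/4
B = 195 (B = 30 - 5*(-33) = 30 + 165 = 195)
(55*B)*o(5) = (55*195)*(-4 + (¼)*5) = 10725*(-4 + 5/4) = 10725*(-11/4) = -117975/4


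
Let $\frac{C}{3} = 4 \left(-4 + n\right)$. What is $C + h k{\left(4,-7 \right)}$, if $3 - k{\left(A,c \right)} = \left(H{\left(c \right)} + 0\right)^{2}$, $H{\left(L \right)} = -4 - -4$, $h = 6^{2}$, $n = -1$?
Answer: $48$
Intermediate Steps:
$h = 36$
$H{\left(L \right)} = 0$ ($H{\left(L \right)} = -4 + 4 = 0$)
$k{\left(A,c \right)} = 3$ ($k{\left(A,c \right)} = 3 - \left(0 + 0\right)^{2} = 3 - 0^{2} = 3 - 0 = 3 + 0 = 3$)
$C = -60$ ($C = 3 \cdot 4 \left(-4 - 1\right) = 3 \cdot 4 \left(-5\right) = 3 \left(-20\right) = -60$)
$C + h k{\left(4,-7 \right)} = -60 + 36 \cdot 3 = -60 + 108 = 48$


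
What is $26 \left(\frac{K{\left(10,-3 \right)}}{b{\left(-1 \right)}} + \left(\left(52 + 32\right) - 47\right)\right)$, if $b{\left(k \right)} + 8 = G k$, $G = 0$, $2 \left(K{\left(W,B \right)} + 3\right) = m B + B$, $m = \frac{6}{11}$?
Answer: $\frac{86177}{88} \approx 979.28$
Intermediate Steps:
$m = \frac{6}{11}$ ($m = 6 \cdot \frac{1}{11} = \frac{6}{11} \approx 0.54545$)
$K{\left(W,B \right)} = -3 + \frac{17 B}{22}$ ($K{\left(W,B \right)} = -3 + \frac{\frac{6 B}{11} + B}{2} = -3 + \frac{\frac{17}{11} B}{2} = -3 + \frac{17 B}{22}$)
$b{\left(k \right)} = -8$ ($b{\left(k \right)} = -8 + 0 k = -8 + 0 = -8$)
$26 \left(\frac{K{\left(10,-3 \right)}}{b{\left(-1 \right)}} + \left(\left(52 + 32\right) - 47\right)\right) = 26 \left(\frac{-3 + \frac{17}{22} \left(-3\right)}{-8} + \left(\left(52 + 32\right) - 47\right)\right) = 26 \left(\left(-3 - \frac{51}{22}\right) \left(- \frac{1}{8}\right) + \left(84 - 47\right)\right) = 26 \left(\left(- \frac{117}{22}\right) \left(- \frac{1}{8}\right) + 37\right) = 26 \left(\frac{117}{176} + 37\right) = 26 \cdot \frac{6629}{176} = \frac{86177}{88}$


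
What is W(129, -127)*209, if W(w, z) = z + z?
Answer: -53086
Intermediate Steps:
W(w, z) = 2*z
W(129, -127)*209 = (2*(-127))*209 = -254*209 = -53086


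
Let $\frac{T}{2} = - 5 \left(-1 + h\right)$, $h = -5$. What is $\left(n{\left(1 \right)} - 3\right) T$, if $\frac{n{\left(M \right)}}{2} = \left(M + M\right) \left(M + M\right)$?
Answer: $300$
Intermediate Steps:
$n{\left(M \right)} = 8 M^{2}$ ($n{\left(M \right)} = 2 \left(M + M\right) \left(M + M\right) = 2 \cdot 2 M 2 M = 2 \cdot 4 M^{2} = 8 M^{2}$)
$T = 60$ ($T = 2 \left(- 5 \left(-1 - 5\right)\right) = 2 \left(\left(-5\right) \left(-6\right)\right) = 2 \cdot 30 = 60$)
$\left(n{\left(1 \right)} - 3\right) T = \left(8 \cdot 1^{2} - 3\right) 60 = \left(8 \cdot 1 - 3\right) 60 = \left(8 - 3\right) 60 = 5 \cdot 60 = 300$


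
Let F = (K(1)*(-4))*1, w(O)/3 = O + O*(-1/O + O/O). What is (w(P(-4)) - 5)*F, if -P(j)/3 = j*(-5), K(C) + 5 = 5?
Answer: 0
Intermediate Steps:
K(C) = 0 (K(C) = -5 + 5 = 0)
P(j) = 15*j (P(j) = -3*j*(-5) = -(-15)*j = 15*j)
w(O) = 3*O + 3*O*(1 - 1/O) (w(O) = 3*(O + O*(-1/O + O/O)) = 3*(O + O*(-1/O + 1)) = 3*(O + O*(1 - 1/O)) = 3*O + 3*O*(1 - 1/O))
F = 0 (F = (0*(-4))*1 = 0*1 = 0)
(w(P(-4)) - 5)*F = ((-3 + 6*(15*(-4))) - 5)*0 = ((-3 + 6*(-60)) - 5)*0 = ((-3 - 360) - 5)*0 = (-363 - 5)*0 = -368*0 = 0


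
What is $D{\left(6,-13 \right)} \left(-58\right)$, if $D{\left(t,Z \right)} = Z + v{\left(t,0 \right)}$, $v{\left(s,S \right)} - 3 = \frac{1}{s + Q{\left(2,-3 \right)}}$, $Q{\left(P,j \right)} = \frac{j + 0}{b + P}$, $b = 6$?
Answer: $\frac{25636}{45} \approx 569.69$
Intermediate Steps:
$Q{\left(P,j \right)} = \frac{j}{6 + P}$ ($Q{\left(P,j \right)} = \frac{j + 0}{6 + P} = \frac{j}{6 + P}$)
$v{\left(s,S \right)} = 3 + \frac{1}{- \frac{3}{8} + s}$ ($v{\left(s,S \right)} = 3 + \frac{1}{s - \frac{3}{6 + 2}} = 3 + \frac{1}{s - \frac{3}{8}} = 3 + \frac{1}{- \frac{3}{8} + s}$)
$D{\left(t,Z \right)} = Z + \frac{-1 + 24 t}{-3 + 8 t}$
$D{\left(6,-13 \right)} \left(-58\right) = \frac{-1 + 24 \cdot 6 - 13 \left(-3 + 8 \cdot 6\right)}{-3 + 8 \cdot 6} \left(-58\right) = \frac{-1 + 144 - 13 \left(-3 + 48\right)}{-3 + 48} \left(-58\right) = \frac{-1 + 144 - 585}{45} \left(-58\right) = \frac{1}{45} \left(-442\right) \left(-58\right) = \left(- \frac{442}{45}\right) \left(-58\right) = \frac{25636}{45}$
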